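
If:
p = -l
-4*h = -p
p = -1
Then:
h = -1/4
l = 1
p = -1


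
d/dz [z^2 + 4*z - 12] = 2*z + 4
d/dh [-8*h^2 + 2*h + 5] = 2 - 16*h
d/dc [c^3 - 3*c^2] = 3*c*(c - 2)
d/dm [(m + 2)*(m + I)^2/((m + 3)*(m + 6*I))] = (m + I)*(-(m + 2)*(m + 3)*(m + I) - (m + 2)*(m + I)*(m + 6*I) + (m + 3)*(m + 6*I)*(3*m + 4 + I))/((m + 3)^2*(m + 6*I)^2)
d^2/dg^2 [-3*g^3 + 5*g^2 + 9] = 10 - 18*g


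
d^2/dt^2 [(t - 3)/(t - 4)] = 2/(t - 4)^3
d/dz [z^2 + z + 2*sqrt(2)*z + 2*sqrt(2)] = 2*z + 1 + 2*sqrt(2)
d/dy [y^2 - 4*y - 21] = 2*y - 4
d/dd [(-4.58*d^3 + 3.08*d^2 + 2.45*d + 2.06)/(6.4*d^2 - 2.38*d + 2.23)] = (-29.312*d^4 + 21.8008*d^3 - 53.6506*d^2 - 12.6312*d + 10.3663)/(40.96*d^4 - 30.464*d^3 + 34.2084*d^2 - 10.6148*d + 4.9729)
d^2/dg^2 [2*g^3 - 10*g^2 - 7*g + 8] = 12*g - 20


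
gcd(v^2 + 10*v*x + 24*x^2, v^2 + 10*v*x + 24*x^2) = v^2 + 10*v*x + 24*x^2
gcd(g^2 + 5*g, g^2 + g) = g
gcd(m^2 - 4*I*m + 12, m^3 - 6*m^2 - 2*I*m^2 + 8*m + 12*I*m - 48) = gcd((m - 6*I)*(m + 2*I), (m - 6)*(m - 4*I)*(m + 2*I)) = m + 2*I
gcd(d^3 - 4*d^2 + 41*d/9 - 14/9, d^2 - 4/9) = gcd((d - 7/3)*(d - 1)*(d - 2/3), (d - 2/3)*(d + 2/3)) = d - 2/3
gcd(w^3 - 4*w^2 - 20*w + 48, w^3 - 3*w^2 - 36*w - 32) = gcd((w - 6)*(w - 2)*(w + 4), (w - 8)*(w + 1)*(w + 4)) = w + 4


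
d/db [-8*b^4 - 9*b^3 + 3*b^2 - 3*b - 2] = -32*b^3 - 27*b^2 + 6*b - 3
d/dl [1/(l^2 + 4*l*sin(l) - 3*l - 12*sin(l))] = (-4*l*cos(l) - 2*l - 4*sin(l) + 12*cos(l) + 3)/((l - 3)^2*(l + 4*sin(l))^2)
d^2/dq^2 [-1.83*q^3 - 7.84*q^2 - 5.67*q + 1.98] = -10.98*q - 15.68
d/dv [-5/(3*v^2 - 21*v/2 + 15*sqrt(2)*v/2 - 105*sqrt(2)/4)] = 40*(4*v - 7 + 5*sqrt(2))/(3*(4*v^2 - 14*v + 10*sqrt(2)*v - 35*sqrt(2))^2)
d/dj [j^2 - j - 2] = 2*j - 1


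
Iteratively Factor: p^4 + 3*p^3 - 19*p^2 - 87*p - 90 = (p + 3)*(p^3 - 19*p - 30) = (p - 5)*(p + 3)*(p^2 + 5*p + 6) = (p - 5)*(p + 3)^2*(p + 2)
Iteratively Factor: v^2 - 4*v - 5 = (v + 1)*(v - 5)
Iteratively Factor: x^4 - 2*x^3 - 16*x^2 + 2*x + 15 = (x - 1)*(x^3 - x^2 - 17*x - 15) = (x - 1)*(x + 3)*(x^2 - 4*x - 5) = (x - 1)*(x + 1)*(x + 3)*(x - 5)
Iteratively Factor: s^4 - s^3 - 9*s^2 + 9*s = (s - 3)*(s^3 + 2*s^2 - 3*s) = s*(s - 3)*(s^2 + 2*s - 3) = s*(s - 3)*(s + 3)*(s - 1)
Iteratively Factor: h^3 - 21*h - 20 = (h + 4)*(h^2 - 4*h - 5) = (h - 5)*(h + 4)*(h + 1)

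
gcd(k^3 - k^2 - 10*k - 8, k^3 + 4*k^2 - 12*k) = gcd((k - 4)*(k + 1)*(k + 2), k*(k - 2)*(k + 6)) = 1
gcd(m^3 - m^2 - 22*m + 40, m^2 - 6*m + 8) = m^2 - 6*m + 8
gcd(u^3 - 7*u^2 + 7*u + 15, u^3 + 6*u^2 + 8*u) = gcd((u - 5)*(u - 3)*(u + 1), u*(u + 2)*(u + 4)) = 1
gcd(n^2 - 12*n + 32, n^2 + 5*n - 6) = 1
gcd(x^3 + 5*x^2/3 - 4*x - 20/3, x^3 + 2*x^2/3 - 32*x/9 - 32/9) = x - 2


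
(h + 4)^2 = h^2 + 8*h + 16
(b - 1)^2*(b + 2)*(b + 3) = b^4 + 3*b^3 - 3*b^2 - 7*b + 6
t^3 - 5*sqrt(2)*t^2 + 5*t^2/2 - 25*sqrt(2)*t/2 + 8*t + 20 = (t + 5/2)*(t - 4*sqrt(2))*(t - sqrt(2))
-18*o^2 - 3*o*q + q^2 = (-6*o + q)*(3*o + q)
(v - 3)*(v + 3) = v^2 - 9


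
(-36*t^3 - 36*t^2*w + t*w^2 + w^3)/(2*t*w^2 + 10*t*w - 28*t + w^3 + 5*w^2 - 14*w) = (-36*t^3 - 36*t^2*w + t*w^2 + w^3)/(2*t*w^2 + 10*t*w - 28*t + w^3 + 5*w^2 - 14*w)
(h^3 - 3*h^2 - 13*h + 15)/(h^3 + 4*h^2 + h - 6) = (h - 5)/(h + 2)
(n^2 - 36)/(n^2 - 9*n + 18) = (n + 6)/(n - 3)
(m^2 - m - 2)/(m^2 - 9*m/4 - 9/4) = 4*(-m^2 + m + 2)/(-4*m^2 + 9*m + 9)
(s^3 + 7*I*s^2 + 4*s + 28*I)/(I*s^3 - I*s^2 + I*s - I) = (-I*s^3 + 7*s^2 - 4*I*s + 28)/(s^3 - s^2 + s - 1)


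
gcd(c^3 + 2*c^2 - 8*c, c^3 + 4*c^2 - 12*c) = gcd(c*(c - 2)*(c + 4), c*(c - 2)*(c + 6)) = c^2 - 2*c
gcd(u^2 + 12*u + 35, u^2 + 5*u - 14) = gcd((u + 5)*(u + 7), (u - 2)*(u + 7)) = u + 7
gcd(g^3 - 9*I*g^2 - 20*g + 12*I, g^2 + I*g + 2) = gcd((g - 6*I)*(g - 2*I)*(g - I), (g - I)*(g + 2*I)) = g - I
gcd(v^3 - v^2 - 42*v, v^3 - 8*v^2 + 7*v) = v^2 - 7*v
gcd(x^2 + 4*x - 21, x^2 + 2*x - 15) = x - 3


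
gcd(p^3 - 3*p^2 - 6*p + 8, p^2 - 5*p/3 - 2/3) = 1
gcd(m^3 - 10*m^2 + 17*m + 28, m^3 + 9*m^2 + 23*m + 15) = m + 1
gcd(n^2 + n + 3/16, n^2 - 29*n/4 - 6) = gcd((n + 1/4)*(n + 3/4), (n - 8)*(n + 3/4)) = n + 3/4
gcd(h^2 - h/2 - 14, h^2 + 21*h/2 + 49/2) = h + 7/2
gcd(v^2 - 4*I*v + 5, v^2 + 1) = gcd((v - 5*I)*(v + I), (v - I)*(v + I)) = v + I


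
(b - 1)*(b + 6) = b^2 + 5*b - 6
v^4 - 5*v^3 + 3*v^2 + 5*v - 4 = (v - 4)*(v - 1)^2*(v + 1)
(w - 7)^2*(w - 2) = w^3 - 16*w^2 + 77*w - 98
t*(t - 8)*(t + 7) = t^3 - t^2 - 56*t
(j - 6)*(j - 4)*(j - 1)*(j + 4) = j^4 - 7*j^3 - 10*j^2 + 112*j - 96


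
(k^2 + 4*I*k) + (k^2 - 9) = 2*k^2 + 4*I*k - 9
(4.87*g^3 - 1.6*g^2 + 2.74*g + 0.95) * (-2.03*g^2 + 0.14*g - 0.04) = -9.8861*g^5 + 3.9298*g^4 - 5.981*g^3 - 1.4809*g^2 + 0.0234*g - 0.038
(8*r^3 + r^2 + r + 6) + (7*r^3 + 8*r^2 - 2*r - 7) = 15*r^3 + 9*r^2 - r - 1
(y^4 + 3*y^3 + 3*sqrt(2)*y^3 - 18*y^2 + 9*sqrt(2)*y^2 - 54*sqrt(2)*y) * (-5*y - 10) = -5*y^5 - 25*y^4 - 15*sqrt(2)*y^4 - 75*sqrt(2)*y^3 + 60*y^3 + 180*y^2 + 180*sqrt(2)*y^2 + 540*sqrt(2)*y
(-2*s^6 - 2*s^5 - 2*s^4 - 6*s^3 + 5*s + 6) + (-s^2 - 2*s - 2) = -2*s^6 - 2*s^5 - 2*s^4 - 6*s^3 - s^2 + 3*s + 4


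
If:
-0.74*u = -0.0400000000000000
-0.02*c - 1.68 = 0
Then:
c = -84.00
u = 0.05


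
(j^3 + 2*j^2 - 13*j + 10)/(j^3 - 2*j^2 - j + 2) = (j + 5)/(j + 1)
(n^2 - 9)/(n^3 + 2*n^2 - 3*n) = (n - 3)/(n*(n - 1))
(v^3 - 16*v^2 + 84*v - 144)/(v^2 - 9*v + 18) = (v^2 - 10*v + 24)/(v - 3)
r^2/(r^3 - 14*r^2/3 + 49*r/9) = 9*r/(9*r^2 - 42*r + 49)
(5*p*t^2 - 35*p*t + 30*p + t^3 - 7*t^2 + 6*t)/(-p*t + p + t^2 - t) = (-5*p*t + 30*p - t^2 + 6*t)/(p - t)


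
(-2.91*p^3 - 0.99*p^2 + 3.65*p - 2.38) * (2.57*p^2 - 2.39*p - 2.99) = -7.4787*p^5 + 4.4106*p^4 + 20.4475*p^3 - 11.88*p^2 - 5.2253*p + 7.1162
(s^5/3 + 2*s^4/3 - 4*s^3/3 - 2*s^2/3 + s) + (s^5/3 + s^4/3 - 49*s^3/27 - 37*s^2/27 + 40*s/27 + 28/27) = 2*s^5/3 + s^4 - 85*s^3/27 - 55*s^2/27 + 67*s/27 + 28/27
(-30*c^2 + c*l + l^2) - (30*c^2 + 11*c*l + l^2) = -60*c^2 - 10*c*l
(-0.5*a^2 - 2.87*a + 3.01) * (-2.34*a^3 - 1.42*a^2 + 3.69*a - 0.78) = 1.17*a^5 + 7.4258*a^4 - 4.813*a^3 - 14.4745*a^2 + 13.3455*a - 2.3478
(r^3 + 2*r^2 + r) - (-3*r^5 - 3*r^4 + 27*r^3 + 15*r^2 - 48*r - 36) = 3*r^5 + 3*r^4 - 26*r^3 - 13*r^2 + 49*r + 36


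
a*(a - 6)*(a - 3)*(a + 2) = a^4 - 7*a^3 + 36*a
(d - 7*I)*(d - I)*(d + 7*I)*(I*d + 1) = I*d^4 + 2*d^3 + 48*I*d^2 + 98*d - 49*I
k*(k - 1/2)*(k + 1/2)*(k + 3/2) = k^4 + 3*k^3/2 - k^2/4 - 3*k/8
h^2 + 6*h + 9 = (h + 3)^2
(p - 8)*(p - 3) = p^2 - 11*p + 24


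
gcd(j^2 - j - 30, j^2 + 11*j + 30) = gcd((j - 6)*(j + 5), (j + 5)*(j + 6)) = j + 5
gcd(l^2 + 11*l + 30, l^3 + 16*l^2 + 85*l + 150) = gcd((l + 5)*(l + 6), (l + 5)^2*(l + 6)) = l^2 + 11*l + 30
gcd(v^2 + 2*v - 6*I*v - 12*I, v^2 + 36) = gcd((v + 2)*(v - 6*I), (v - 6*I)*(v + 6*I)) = v - 6*I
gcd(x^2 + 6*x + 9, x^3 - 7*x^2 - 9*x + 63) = x + 3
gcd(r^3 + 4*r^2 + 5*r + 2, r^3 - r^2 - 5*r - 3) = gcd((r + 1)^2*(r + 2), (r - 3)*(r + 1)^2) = r^2 + 2*r + 1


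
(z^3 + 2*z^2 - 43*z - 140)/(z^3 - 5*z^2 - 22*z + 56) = (z + 5)/(z - 2)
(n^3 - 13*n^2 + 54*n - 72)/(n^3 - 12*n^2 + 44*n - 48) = (n - 3)/(n - 2)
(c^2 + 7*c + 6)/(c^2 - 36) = (c + 1)/(c - 6)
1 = 1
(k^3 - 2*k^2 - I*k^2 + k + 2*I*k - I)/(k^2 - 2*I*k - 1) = (k^2 - 2*k + 1)/(k - I)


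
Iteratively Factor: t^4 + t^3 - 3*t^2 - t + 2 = (t + 1)*(t^3 - 3*t + 2) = (t - 1)*(t + 1)*(t^2 + t - 2) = (t - 1)*(t + 1)*(t + 2)*(t - 1)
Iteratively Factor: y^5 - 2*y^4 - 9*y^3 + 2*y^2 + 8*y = (y - 4)*(y^4 + 2*y^3 - y^2 - 2*y) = (y - 4)*(y - 1)*(y^3 + 3*y^2 + 2*y) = y*(y - 4)*(y - 1)*(y^2 + 3*y + 2) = y*(y - 4)*(y - 1)*(y + 1)*(y + 2)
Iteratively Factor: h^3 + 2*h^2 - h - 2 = (h + 1)*(h^2 + h - 2) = (h + 1)*(h + 2)*(h - 1)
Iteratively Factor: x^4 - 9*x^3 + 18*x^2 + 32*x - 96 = (x - 4)*(x^3 - 5*x^2 - 2*x + 24) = (x - 4)*(x - 3)*(x^2 - 2*x - 8) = (x - 4)*(x - 3)*(x + 2)*(x - 4)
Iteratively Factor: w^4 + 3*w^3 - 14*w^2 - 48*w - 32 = (w + 1)*(w^3 + 2*w^2 - 16*w - 32) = (w - 4)*(w + 1)*(w^2 + 6*w + 8) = (w - 4)*(w + 1)*(w + 2)*(w + 4)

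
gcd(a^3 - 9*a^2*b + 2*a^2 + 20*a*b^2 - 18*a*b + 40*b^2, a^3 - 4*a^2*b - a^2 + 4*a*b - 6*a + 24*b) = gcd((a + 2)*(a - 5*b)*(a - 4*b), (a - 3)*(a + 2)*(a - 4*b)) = a^2 - 4*a*b + 2*a - 8*b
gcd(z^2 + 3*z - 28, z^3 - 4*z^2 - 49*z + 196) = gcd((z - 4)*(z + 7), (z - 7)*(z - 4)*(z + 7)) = z^2 + 3*z - 28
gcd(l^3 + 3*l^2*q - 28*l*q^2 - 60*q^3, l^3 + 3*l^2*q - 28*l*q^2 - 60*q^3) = -l^3 - 3*l^2*q + 28*l*q^2 + 60*q^3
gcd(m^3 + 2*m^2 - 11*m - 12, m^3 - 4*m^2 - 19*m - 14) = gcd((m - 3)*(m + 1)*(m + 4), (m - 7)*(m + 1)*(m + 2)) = m + 1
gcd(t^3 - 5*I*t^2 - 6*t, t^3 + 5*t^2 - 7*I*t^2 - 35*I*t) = t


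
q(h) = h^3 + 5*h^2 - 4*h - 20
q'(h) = 3*h^2 + 10*h - 4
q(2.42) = 13.77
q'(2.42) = 37.77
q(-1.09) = -10.99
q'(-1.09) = -11.34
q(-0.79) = -14.21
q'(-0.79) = -10.03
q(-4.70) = 5.43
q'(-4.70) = 15.27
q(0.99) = -18.09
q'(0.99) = 8.84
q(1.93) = -1.91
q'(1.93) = 26.47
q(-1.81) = -2.31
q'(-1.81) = -12.27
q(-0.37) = -17.89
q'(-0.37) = -7.29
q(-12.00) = -980.00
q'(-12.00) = 308.00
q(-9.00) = -308.00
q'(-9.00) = 149.00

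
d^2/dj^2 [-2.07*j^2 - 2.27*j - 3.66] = -4.14000000000000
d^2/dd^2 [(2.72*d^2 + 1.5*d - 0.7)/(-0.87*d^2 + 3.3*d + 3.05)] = (-17.88894*d^3 - 40.12614*d^2 - 35.9397*d - 1.44970000000001)/(0.658503*d^6 - 7.49331*d^5 + 21.497265*d^4 + 16.6023*d^3 - 75.363975*d^2 - 92.09475*d - 28.372625)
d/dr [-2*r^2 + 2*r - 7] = 2 - 4*r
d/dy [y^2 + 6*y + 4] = 2*y + 6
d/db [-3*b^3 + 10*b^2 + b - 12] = -9*b^2 + 20*b + 1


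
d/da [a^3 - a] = 3*a^2 - 1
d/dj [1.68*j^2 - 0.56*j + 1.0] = 3.36*j - 0.56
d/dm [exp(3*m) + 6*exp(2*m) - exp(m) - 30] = (3*exp(2*m) + 12*exp(m) - 1)*exp(m)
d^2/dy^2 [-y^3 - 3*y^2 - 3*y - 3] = -6*y - 6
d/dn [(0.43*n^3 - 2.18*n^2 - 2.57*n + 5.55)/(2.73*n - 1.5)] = (2.3478*n^3 - 7.8864*n^2 + 6.54*n - 11.2965)/(7.4529*n^2 - 8.19*n + 2.25)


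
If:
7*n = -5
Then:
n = -5/7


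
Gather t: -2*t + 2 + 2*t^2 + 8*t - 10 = 2*t^2 + 6*t - 8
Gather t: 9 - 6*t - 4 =5 - 6*t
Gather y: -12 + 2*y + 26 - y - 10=y + 4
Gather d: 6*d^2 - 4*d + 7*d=6*d^2 + 3*d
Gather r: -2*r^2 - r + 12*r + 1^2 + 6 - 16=-2*r^2 + 11*r - 9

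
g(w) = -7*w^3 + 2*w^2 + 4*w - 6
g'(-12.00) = -3068.00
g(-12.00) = 12330.00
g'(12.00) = -2972.00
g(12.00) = -11766.00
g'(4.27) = -361.81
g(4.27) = -497.44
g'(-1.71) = -64.25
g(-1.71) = 28.01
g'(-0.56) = -4.83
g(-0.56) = -6.38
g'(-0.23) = 1.97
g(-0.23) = -6.73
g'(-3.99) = -346.28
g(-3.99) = 454.53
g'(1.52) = -38.44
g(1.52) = -19.88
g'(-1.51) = -49.92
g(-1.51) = 16.62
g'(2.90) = -161.01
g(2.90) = -148.30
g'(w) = -21*w^2 + 4*w + 4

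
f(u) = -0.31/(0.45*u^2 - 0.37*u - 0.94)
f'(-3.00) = -0.05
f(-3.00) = -0.07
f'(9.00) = 0.00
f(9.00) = -0.01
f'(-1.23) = -11.93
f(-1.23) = -1.58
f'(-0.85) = -3.90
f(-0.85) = 1.03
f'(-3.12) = -0.05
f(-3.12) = -0.07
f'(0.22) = -0.05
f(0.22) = 0.31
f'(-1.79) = -0.45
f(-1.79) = -0.27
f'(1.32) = 0.61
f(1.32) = 0.48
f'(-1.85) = -0.38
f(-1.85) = -0.24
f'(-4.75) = -0.01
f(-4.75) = -0.03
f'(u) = -0.31*(0.37 - 0.9*u)/(0.45*u^2 - 0.37*u - 0.94)^2 = (0.279*u - 0.1147)/(-0.45*u^2 + 0.37*u + 0.94)^2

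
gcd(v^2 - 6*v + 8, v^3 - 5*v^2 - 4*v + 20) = v - 2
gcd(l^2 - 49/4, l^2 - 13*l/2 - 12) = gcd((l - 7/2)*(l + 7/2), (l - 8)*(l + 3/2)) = 1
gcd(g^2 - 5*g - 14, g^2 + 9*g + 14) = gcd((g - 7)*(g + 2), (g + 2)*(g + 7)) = g + 2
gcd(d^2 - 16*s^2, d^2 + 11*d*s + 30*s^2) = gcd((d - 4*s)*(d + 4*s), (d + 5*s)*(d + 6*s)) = 1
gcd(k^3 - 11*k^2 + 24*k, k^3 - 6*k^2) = k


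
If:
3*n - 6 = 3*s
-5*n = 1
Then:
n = -1/5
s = -11/5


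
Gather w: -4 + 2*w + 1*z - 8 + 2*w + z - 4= 4*w + 2*z - 16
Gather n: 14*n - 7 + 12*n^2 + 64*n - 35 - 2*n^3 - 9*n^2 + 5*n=-2*n^3 + 3*n^2 + 83*n - 42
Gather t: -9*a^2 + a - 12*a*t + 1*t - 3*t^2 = -9*a^2 + a - 3*t^2 + t*(1 - 12*a)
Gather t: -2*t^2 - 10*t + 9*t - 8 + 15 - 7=-2*t^2 - t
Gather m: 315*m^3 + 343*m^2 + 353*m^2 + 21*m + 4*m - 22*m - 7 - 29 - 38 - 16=315*m^3 + 696*m^2 + 3*m - 90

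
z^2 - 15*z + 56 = (z - 8)*(z - 7)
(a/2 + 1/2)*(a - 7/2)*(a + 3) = a^3/2 + a^2/4 - 11*a/2 - 21/4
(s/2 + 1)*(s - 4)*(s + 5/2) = s^3/2 + s^2/4 - 13*s/2 - 10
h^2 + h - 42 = (h - 6)*(h + 7)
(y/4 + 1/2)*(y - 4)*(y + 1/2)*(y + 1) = y^4/4 - y^3/8 - 21*y^2/8 - 13*y/4 - 1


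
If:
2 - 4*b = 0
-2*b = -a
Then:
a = 1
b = 1/2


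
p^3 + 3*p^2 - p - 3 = (p - 1)*(p + 1)*(p + 3)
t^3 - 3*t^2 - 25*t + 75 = (t - 5)*(t - 3)*(t + 5)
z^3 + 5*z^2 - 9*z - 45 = (z - 3)*(z + 3)*(z + 5)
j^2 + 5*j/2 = j*(j + 5/2)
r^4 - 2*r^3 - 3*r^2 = r^2*(r - 3)*(r + 1)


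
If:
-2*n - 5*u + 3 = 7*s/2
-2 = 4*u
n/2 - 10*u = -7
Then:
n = -24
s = 107/7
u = -1/2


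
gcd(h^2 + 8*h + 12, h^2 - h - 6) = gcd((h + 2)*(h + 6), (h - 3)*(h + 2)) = h + 2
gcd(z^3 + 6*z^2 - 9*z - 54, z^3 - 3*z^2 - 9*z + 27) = z^2 - 9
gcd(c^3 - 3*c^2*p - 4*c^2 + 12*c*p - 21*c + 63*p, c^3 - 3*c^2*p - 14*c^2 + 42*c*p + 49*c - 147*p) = -c^2 + 3*c*p + 7*c - 21*p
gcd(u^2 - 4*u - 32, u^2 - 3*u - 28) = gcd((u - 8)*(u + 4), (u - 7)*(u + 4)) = u + 4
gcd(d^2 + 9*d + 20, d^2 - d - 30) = d + 5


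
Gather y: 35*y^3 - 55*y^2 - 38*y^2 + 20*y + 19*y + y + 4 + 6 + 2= 35*y^3 - 93*y^2 + 40*y + 12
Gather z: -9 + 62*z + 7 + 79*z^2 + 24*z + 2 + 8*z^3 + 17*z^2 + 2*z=8*z^3 + 96*z^2 + 88*z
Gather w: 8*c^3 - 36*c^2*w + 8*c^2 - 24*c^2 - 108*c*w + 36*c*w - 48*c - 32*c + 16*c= 8*c^3 - 16*c^2 - 64*c + w*(-36*c^2 - 72*c)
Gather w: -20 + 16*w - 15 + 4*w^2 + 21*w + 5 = 4*w^2 + 37*w - 30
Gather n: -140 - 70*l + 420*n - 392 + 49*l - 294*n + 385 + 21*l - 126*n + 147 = 0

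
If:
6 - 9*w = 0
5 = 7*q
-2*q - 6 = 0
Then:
No Solution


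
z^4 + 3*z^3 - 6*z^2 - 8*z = z*(z - 2)*(z + 1)*(z + 4)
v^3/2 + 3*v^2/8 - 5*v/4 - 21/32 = (v/2 + 1/4)*(v - 3/2)*(v + 7/4)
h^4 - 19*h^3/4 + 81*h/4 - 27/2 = (h - 3)^2*(h - 3/4)*(h + 2)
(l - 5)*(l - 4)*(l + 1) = l^3 - 8*l^2 + 11*l + 20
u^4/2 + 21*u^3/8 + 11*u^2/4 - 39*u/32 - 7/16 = (u/2 + 1)*(u - 1/2)*(u + 1/4)*(u + 7/2)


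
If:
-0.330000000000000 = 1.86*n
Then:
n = -0.18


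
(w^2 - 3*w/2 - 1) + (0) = w^2 - 3*w/2 - 1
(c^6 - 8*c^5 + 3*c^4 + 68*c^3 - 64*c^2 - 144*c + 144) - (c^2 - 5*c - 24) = c^6 - 8*c^5 + 3*c^4 + 68*c^3 - 65*c^2 - 139*c + 168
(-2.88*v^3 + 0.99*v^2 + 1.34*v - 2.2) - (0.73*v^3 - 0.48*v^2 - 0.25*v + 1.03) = -3.61*v^3 + 1.47*v^2 + 1.59*v - 3.23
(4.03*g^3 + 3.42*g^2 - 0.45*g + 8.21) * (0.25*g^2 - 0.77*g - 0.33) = 1.0075*g^5 - 2.2481*g^4 - 4.0758*g^3 + 1.2704*g^2 - 6.1732*g - 2.7093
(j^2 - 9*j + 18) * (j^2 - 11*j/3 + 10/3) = j^4 - 38*j^3/3 + 163*j^2/3 - 96*j + 60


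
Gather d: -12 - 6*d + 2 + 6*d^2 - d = 6*d^2 - 7*d - 10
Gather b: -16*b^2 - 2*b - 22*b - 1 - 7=-16*b^2 - 24*b - 8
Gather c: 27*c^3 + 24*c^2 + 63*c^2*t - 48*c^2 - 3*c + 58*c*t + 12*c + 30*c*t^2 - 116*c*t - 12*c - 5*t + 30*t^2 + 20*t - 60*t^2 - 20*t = 27*c^3 + c^2*(63*t - 24) + c*(30*t^2 - 58*t - 3) - 30*t^2 - 5*t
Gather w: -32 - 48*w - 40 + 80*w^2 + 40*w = 80*w^2 - 8*w - 72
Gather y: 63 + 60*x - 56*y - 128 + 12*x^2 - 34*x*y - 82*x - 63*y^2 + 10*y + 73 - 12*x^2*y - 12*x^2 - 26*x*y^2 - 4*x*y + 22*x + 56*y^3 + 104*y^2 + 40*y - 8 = 56*y^3 + y^2*(41 - 26*x) + y*(-12*x^2 - 38*x - 6)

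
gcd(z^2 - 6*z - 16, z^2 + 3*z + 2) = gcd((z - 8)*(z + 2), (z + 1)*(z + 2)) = z + 2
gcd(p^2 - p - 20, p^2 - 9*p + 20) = p - 5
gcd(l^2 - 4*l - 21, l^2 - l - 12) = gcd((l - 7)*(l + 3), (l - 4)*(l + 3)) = l + 3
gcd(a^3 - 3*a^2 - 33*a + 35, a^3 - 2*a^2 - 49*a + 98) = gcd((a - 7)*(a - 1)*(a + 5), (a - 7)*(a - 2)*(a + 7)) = a - 7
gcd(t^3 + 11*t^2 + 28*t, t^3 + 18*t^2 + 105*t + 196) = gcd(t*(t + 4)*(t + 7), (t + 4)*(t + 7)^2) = t^2 + 11*t + 28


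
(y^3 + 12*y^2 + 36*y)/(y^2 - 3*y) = (y^2 + 12*y + 36)/(y - 3)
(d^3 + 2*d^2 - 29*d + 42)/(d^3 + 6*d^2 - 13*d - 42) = (d - 2)/(d + 2)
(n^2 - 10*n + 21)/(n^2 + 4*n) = (n^2 - 10*n + 21)/(n*(n + 4))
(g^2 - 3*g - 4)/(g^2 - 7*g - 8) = (g - 4)/(g - 8)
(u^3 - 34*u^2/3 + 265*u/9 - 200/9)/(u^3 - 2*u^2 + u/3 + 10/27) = 3*(3*u^2 - 29*u + 40)/(9*u^2 - 3*u - 2)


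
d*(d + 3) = d^2 + 3*d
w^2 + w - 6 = (w - 2)*(w + 3)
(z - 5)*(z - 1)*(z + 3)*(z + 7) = z^4 + 4*z^3 - 34*z^2 - 76*z + 105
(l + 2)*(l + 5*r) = l^2 + 5*l*r + 2*l + 10*r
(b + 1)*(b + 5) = b^2 + 6*b + 5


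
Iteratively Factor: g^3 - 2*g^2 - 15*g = (g + 3)*(g^2 - 5*g) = (g - 5)*(g + 3)*(g)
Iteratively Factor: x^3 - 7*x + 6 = (x + 3)*(x^2 - 3*x + 2) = (x - 1)*(x + 3)*(x - 2)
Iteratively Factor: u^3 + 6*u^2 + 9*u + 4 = (u + 1)*(u^2 + 5*u + 4) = (u + 1)^2*(u + 4)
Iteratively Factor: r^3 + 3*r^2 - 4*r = (r + 4)*(r^2 - r) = r*(r + 4)*(r - 1)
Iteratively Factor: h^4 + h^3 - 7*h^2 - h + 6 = (h + 3)*(h^3 - 2*h^2 - h + 2) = (h - 2)*(h + 3)*(h^2 - 1) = (h - 2)*(h - 1)*(h + 3)*(h + 1)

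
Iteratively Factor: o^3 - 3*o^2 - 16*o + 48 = (o - 4)*(o^2 + o - 12) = (o - 4)*(o + 4)*(o - 3)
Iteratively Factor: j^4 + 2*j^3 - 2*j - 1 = (j + 1)*(j^3 + j^2 - j - 1) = (j + 1)^2*(j^2 - 1) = (j - 1)*(j + 1)^2*(j + 1)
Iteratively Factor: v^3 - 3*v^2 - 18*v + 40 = (v - 2)*(v^2 - v - 20) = (v - 5)*(v - 2)*(v + 4)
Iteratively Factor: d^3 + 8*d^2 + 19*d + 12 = (d + 3)*(d^2 + 5*d + 4) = (d + 1)*(d + 3)*(d + 4)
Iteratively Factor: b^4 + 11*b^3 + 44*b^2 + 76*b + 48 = (b + 3)*(b^3 + 8*b^2 + 20*b + 16) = (b + 2)*(b + 3)*(b^2 + 6*b + 8) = (b + 2)^2*(b + 3)*(b + 4)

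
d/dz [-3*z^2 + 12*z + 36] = 12 - 6*z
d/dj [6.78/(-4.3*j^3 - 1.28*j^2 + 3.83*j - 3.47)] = (87.462*j^2 + 17.3568*j - 25.9674)/(4.3*j^3 + 1.28*j^2 - 3.83*j + 3.47)^2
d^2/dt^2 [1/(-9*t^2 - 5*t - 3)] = 2*(81*t^2 + 45*t - (18*t + 5)^2 + 27)/(9*t^2 + 5*t + 3)^3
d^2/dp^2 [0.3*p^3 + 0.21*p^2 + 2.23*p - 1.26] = 1.8*p + 0.42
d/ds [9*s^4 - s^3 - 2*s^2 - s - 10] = 36*s^3 - 3*s^2 - 4*s - 1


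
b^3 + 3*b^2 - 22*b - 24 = (b - 4)*(b + 1)*(b + 6)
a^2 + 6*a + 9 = (a + 3)^2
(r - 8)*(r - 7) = r^2 - 15*r + 56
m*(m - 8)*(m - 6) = m^3 - 14*m^2 + 48*m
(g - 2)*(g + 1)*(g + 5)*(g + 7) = g^4 + 11*g^3 + 21*g^2 - 59*g - 70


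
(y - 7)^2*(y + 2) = y^3 - 12*y^2 + 21*y + 98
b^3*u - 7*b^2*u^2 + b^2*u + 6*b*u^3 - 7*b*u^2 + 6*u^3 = (b - 6*u)*(b - u)*(b*u + u)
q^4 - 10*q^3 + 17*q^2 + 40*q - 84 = (q - 7)*(q - 3)*(q - 2)*(q + 2)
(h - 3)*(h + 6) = h^2 + 3*h - 18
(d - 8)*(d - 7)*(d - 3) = d^3 - 18*d^2 + 101*d - 168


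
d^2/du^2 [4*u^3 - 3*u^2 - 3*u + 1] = 24*u - 6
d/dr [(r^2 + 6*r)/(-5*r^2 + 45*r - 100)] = (3*r^2 - 8*r - 24)/(r^4 - 18*r^3 + 121*r^2 - 360*r + 400)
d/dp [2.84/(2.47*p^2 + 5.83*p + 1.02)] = (-14.0296*p - 16.5572)/(2.47*p^2 + 5.83*p + 1.02)^2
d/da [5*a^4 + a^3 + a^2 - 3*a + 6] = 20*a^3 + 3*a^2 + 2*a - 3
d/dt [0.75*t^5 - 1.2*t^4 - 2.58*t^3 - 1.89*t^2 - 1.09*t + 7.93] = 3.75*t^4 - 4.8*t^3 - 7.74*t^2 - 3.78*t - 1.09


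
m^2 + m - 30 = (m - 5)*(m + 6)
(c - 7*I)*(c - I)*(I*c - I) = I*c^3 + 8*c^2 - I*c^2 - 8*c - 7*I*c + 7*I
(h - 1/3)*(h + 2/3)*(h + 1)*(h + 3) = h^4 + 13*h^3/3 + 37*h^2/9 + h/9 - 2/3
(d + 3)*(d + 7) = d^2 + 10*d + 21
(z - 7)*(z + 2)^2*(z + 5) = z^4 + 2*z^3 - 39*z^2 - 148*z - 140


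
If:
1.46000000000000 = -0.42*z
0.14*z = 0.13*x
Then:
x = -3.74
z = -3.48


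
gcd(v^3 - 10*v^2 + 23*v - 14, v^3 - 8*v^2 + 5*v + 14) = v^2 - 9*v + 14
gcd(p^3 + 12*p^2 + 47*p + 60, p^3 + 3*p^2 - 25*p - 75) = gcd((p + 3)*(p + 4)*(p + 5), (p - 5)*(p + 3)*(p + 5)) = p^2 + 8*p + 15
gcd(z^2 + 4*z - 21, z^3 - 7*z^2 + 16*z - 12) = z - 3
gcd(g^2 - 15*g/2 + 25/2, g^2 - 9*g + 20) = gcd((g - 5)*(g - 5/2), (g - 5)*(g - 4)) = g - 5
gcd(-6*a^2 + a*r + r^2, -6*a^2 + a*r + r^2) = -6*a^2 + a*r + r^2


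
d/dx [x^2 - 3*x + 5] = 2*x - 3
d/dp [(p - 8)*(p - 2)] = 2*p - 10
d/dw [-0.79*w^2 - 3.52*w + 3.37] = -1.58*w - 3.52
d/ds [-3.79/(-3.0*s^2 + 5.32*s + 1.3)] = (20.1628 - 22.74*s)/(-3.0*s^2 + 5.32*s + 1.3)^2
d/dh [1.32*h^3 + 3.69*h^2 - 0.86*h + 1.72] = 3.96*h^2 + 7.38*h - 0.86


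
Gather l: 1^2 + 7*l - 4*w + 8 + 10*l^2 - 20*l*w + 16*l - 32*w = 10*l^2 + l*(23 - 20*w) - 36*w + 9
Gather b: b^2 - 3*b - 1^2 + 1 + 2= b^2 - 3*b + 2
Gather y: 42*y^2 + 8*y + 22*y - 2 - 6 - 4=42*y^2 + 30*y - 12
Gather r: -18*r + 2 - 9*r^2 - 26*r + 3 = -9*r^2 - 44*r + 5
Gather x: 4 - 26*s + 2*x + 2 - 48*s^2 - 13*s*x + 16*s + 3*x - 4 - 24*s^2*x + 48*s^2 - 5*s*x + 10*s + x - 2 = x*(-24*s^2 - 18*s + 6)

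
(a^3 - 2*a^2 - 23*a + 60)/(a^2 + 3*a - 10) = (a^2 - 7*a + 12)/(a - 2)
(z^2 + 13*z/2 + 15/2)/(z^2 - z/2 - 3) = (z + 5)/(z - 2)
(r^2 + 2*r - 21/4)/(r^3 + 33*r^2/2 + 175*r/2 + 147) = (r - 3/2)/(r^2 + 13*r + 42)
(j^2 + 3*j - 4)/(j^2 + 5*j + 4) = (j - 1)/(j + 1)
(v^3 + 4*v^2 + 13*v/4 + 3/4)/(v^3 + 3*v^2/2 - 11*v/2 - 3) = (v + 1/2)/(v - 2)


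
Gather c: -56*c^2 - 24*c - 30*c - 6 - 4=-56*c^2 - 54*c - 10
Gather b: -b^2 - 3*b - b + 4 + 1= -b^2 - 4*b + 5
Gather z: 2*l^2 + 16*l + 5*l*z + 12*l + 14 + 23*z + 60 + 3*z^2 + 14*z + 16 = 2*l^2 + 28*l + 3*z^2 + z*(5*l + 37) + 90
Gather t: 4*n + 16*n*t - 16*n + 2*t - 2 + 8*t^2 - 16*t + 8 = -12*n + 8*t^2 + t*(16*n - 14) + 6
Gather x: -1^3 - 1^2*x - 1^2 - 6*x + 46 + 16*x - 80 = 9*x - 36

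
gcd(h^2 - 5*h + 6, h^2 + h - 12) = h - 3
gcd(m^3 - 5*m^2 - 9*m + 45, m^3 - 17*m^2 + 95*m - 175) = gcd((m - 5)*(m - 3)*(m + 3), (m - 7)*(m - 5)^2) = m - 5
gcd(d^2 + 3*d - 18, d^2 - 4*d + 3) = d - 3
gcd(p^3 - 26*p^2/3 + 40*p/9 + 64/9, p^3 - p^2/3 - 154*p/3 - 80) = p - 8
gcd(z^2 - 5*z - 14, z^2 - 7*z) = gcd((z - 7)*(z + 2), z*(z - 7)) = z - 7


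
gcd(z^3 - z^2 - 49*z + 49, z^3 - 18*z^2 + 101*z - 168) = z - 7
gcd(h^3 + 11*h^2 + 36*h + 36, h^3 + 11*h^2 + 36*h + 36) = h^3 + 11*h^2 + 36*h + 36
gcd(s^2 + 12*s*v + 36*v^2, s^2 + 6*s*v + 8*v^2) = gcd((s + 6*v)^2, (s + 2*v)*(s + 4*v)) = 1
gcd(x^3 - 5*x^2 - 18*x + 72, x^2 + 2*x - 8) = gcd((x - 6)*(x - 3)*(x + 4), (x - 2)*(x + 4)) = x + 4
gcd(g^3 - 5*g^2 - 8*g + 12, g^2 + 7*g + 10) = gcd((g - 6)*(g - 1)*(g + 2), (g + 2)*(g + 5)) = g + 2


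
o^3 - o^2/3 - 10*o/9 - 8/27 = (o - 4/3)*(o + 1/3)*(o + 2/3)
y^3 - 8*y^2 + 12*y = y*(y - 6)*(y - 2)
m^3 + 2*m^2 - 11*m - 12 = (m - 3)*(m + 1)*(m + 4)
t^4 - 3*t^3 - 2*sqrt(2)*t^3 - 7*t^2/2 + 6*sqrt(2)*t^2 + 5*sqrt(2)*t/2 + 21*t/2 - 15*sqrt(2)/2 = (t - 3)*(t - 5*sqrt(2)/2)*(t - sqrt(2)/2)*(t + sqrt(2))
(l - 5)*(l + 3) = l^2 - 2*l - 15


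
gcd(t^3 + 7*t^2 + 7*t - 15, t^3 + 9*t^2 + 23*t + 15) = t^2 + 8*t + 15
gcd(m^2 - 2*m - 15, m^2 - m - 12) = m + 3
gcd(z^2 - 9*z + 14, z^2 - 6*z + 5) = 1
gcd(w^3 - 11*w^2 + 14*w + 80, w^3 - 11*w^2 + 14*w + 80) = w^3 - 11*w^2 + 14*w + 80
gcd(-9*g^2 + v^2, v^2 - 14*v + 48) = 1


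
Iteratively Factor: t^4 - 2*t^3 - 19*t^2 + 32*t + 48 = (t + 4)*(t^3 - 6*t^2 + 5*t + 12) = (t + 1)*(t + 4)*(t^2 - 7*t + 12) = (t - 4)*(t + 1)*(t + 4)*(t - 3)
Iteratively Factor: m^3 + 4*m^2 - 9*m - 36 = (m + 4)*(m^2 - 9) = (m + 3)*(m + 4)*(m - 3)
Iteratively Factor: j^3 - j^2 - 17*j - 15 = (j + 1)*(j^2 - 2*j - 15) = (j + 1)*(j + 3)*(j - 5)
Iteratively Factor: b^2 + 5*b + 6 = (b + 3)*(b + 2)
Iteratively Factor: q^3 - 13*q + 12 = (q + 4)*(q^2 - 4*q + 3) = (q - 3)*(q + 4)*(q - 1)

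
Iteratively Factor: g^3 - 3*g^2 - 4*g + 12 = (g - 2)*(g^2 - g - 6) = (g - 3)*(g - 2)*(g + 2)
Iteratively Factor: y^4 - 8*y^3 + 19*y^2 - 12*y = (y - 4)*(y^3 - 4*y^2 + 3*y) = (y - 4)*(y - 3)*(y^2 - y) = (y - 4)*(y - 3)*(y - 1)*(y)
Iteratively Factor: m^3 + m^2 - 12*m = (m - 3)*(m^2 + 4*m) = m*(m - 3)*(m + 4)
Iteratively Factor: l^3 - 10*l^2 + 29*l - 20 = (l - 5)*(l^2 - 5*l + 4) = (l - 5)*(l - 4)*(l - 1)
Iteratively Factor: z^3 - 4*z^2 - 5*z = (z + 1)*(z^2 - 5*z) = z*(z + 1)*(z - 5)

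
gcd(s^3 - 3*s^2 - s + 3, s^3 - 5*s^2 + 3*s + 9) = s^2 - 2*s - 3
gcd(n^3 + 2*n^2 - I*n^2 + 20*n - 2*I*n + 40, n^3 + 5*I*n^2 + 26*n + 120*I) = n^2 - I*n + 20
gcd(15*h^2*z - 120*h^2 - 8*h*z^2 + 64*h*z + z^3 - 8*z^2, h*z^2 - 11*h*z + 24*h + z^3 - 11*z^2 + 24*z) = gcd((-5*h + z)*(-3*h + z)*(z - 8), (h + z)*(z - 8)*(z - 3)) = z - 8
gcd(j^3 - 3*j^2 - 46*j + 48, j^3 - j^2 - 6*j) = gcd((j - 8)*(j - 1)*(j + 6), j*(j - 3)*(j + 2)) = 1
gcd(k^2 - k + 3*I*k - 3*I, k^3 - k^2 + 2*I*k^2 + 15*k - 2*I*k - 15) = k - 1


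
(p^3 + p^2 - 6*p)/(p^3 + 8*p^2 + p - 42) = p/(p + 7)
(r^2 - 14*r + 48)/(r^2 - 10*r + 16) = (r - 6)/(r - 2)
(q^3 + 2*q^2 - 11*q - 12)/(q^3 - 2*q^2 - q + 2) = (q^2 + q - 12)/(q^2 - 3*q + 2)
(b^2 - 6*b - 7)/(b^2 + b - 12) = (b^2 - 6*b - 7)/(b^2 + b - 12)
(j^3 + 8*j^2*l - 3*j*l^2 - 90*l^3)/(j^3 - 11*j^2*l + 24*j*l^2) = (j^2 + 11*j*l + 30*l^2)/(j*(j - 8*l))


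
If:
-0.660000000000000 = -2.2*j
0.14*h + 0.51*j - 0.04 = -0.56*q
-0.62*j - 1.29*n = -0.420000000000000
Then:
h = -4.0*q - 0.807142857142857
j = 0.30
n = 0.18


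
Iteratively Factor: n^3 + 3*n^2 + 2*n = (n + 1)*(n^2 + 2*n) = (n + 1)*(n + 2)*(n)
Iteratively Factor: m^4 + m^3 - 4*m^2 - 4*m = (m)*(m^3 + m^2 - 4*m - 4) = m*(m - 2)*(m^2 + 3*m + 2) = m*(m - 2)*(m + 1)*(m + 2)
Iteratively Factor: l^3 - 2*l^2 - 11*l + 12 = (l - 1)*(l^2 - l - 12) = (l - 4)*(l - 1)*(l + 3)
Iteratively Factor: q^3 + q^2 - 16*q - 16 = (q + 4)*(q^2 - 3*q - 4) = (q - 4)*(q + 4)*(q + 1)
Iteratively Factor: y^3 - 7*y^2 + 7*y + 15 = (y - 3)*(y^2 - 4*y - 5) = (y - 3)*(y + 1)*(y - 5)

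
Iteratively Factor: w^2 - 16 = (w - 4)*(w + 4)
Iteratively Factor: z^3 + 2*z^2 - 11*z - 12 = (z - 3)*(z^2 + 5*z + 4) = (z - 3)*(z + 1)*(z + 4)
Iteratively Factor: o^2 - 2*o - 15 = (o - 5)*(o + 3)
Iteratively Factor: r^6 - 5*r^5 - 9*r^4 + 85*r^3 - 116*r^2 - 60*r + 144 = (r - 2)*(r^5 - 3*r^4 - 15*r^3 + 55*r^2 - 6*r - 72) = (r - 2)*(r + 1)*(r^4 - 4*r^3 - 11*r^2 + 66*r - 72) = (r - 3)*(r - 2)*(r + 1)*(r^3 - r^2 - 14*r + 24) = (r - 3)^2*(r - 2)*(r + 1)*(r^2 + 2*r - 8) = (r - 3)^2*(r - 2)*(r + 1)*(r + 4)*(r - 2)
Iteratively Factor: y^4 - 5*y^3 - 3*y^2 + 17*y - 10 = (y - 1)*(y^3 - 4*y^2 - 7*y + 10) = (y - 5)*(y - 1)*(y^2 + y - 2) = (y - 5)*(y - 1)*(y + 2)*(y - 1)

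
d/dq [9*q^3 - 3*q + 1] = 27*q^2 - 3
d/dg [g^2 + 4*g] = 2*g + 4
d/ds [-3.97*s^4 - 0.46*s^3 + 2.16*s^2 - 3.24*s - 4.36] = -15.88*s^3 - 1.38*s^2 + 4.32*s - 3.24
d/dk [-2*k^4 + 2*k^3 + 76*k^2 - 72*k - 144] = -8*k^3 + 6*k^2 + 152*k - 72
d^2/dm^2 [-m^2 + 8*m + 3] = -2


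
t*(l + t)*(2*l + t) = 2*l^2*t + 3*l*t^2 + t^3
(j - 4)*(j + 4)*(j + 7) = j^3 + 7*j^2 - 16*j - 112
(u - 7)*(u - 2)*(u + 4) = u^3 - 5*u^2 - 22*u + 56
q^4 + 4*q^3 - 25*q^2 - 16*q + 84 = (q - 3)*(q - 2)*(q + 2)*(q + 7)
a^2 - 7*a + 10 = (a - 5)*(a - 2)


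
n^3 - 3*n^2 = n^2*(n - 3)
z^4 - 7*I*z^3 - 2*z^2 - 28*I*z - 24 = (z - 6*I)*(z - 2*I)*(z - I)*(z + 2*I)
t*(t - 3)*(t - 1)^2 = t^4 - 5*t^3 + 7*t^2 - 3*t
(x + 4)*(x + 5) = x^2 + 9*x + 20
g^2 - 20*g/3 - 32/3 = (g - 8)*(g + 4/3)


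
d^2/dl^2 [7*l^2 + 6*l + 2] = 14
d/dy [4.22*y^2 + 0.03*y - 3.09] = 8.44*y + 0.03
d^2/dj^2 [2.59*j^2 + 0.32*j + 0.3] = 5.18000000000000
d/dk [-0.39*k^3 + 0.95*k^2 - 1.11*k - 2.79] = -1.17*k^2 + 1.9*k - 1.11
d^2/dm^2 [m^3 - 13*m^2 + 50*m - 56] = 6*m - 26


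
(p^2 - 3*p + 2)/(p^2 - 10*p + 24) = (p^2 - 3*p + 2)/(p^2 - 10*p + 24)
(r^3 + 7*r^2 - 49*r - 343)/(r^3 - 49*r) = (r + 7)/r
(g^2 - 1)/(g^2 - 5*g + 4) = (g + 1)/(g - 4)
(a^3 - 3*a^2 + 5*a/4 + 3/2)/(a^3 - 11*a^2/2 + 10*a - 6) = (a + 1/2)/(a - 2)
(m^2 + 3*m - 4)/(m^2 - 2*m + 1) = (m + 4)/(m - 1)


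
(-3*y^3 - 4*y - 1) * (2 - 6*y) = 18*y^4 - 6*y^3 + 24*y^2 - 2*y - 2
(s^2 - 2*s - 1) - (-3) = s^2 - 2*s + 2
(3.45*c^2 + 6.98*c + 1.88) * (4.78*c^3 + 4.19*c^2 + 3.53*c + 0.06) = 16.491*c^5 + 47.8199*c^4 + 50.4111*c^3 + 32.7236*c^2 + 7.0552*c + 0.1128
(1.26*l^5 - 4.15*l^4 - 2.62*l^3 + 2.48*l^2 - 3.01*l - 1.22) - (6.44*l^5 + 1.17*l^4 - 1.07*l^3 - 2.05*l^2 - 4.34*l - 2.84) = -5.18*l^5 - 5.32*l^4 - 1.55*l^3 + 4.53*l^2 + 1.33*l + 1.62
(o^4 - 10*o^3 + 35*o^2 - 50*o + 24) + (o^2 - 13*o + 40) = o^4 - 10*o^3 + 36*o^2 - 63*o + 64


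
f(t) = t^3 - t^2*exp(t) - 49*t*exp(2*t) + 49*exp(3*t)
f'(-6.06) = 110.12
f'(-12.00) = 432.00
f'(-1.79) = 13.88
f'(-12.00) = 432.00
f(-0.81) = 11.35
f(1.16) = 1009.41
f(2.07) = 17992.18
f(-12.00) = -1728.00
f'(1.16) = 3108.54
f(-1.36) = 2.23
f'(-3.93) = 46.32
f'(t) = -t^2*exp(t) + 3*t^2 - 98*t*exp(2*t) - 2*t*exp(t) + 147*exp(3*t) - 49*exp(2*t)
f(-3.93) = -60.93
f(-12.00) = -1728.00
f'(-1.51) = 13.42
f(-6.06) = -222.63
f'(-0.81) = 21.35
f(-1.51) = 0.19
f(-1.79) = -3.60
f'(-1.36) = 13.81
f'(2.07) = 57290.65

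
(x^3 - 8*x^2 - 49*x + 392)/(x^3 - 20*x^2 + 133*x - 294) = (x^2 - x - 56)/(x^2 - 13*x + 42)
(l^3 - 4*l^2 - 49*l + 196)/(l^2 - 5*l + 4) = (l^2 - 49)/(l - 1)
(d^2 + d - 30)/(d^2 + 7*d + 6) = (d - 5)/(d + 1)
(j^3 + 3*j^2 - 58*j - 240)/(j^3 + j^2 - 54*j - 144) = (j + 5)/(j + 3)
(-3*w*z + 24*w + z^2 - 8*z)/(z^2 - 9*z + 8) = (-3*w + z)/(z - 1)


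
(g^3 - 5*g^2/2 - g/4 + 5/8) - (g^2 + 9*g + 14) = g^3 - 7*g^2/2 - 37*g/4 - 107/8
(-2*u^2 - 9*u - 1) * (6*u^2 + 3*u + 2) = -12*u^4 - 60*u^3 - 37*u^2 - 21*u - 2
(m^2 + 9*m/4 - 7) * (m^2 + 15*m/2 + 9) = m^4 + 39*m^3/4 + 151*m^2/8 - 129*m/4 - 63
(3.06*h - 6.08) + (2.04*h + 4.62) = 5.1*h - 1.46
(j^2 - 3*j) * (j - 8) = j^3 - 11*j^2 + 24*j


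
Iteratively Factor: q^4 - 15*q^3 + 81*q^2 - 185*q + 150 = (q - 5)*(q^3 - 10*q^2 + 31*q - 30) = (q - 5)*(q - 3)*(q^2 - 7*q + 10) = (q - 5)*(q - 3)*(q - 2)*(q - 5)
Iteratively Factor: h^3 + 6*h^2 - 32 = (h - 2)*(h^2 + 8*h + 16) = (h - 2)*(h + 4)*(h + 4)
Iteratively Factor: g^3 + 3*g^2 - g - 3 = (g - 1)*(g^2 + 4*g + 3) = (g - 1)*(g + 1)*(g + 3)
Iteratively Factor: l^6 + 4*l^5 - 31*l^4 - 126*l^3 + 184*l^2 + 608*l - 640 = (l + 4)*(l^5 - 31*l^3 - 2*l^2 + 192*l - 160) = (l + 4)^2*(l^4 - 4*l^3 - 15*l^2 + 58*l - 40) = (l - 2)*(l + 4)^2*(l^3 - 2*l^2 - 19*l + 20) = (l - 2)*(l + 4)^3*(l^2 - 6*l + 5) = (l - 2)*(l - 1)*(l + 4)^3*(l - 5)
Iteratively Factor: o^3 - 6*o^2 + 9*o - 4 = (o - 4)*(o^2 - 2*o + 1) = (o - 4)*(o - 1)*(o - 1)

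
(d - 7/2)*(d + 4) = d^2 + d/2 - 14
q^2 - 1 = (q - 1)*(q + 1)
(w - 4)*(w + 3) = w^2 - w - 12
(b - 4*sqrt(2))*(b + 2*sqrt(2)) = b^2 - 2*sqrt(2)*b - 16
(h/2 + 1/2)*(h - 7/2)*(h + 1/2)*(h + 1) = h^4/2 - h^3/2 - 27*h^2/8 - 13*h/4 - 7/8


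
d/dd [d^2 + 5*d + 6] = 2*d + 5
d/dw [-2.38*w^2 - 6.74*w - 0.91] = -4.76*w - 6.74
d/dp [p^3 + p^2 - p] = 3*p^2 + 2*p - 1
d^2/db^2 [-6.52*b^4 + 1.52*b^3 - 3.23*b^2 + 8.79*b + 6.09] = -78.24*b^2 + 9.12*b - 6.46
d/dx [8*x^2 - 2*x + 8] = 16*x - 2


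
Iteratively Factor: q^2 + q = (q + 1)*(q)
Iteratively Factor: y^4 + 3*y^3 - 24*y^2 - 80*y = (y)*(y^3 + 3*y^2 - 24*y - 80) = y*(y + 4)*(y^2 - y - 20) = y*(y - 5)*(y + 4)*(y + 4)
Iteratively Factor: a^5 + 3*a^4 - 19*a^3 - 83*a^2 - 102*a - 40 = (a - 5)*(a^4 + 8*a^3 + 21*a^2 + 22*a + 8) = (a - 5)*(a + 1)*(a^3 + 7*a^2 + 14*a + 8) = (a - 5)*(a + 1)^2*(a^2 + 6*a + 8) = (a - 5)*(a + 1)^2*(a + 2)*(a + 4)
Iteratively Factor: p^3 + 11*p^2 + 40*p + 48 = (p + 4)*(p^2 + 7*p + 12) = (p + 3)*(p + 4)*(p + 4)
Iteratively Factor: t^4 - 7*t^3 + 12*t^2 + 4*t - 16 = (t - 2)*(t^3 - 5*t^2 + 2*t + 8) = (t - 2)*(t + 1)*(t^2 - 6*t + 8) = (t - 2)^2*(t + 1)*(t - 4)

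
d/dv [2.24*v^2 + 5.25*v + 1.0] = 4.48*v + 5.25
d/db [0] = 0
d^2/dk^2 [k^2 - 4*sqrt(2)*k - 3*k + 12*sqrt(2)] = 2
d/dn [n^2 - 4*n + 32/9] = 2*n - 4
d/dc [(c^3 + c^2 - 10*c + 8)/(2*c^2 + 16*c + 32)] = (c^2 + 8*c - 14)/(2*(c^2 + 8*c + 16))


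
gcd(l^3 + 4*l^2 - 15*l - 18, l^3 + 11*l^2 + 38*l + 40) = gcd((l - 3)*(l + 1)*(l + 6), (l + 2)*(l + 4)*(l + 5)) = 1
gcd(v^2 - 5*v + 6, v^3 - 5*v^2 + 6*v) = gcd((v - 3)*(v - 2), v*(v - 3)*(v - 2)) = v^2 - 5*v + 6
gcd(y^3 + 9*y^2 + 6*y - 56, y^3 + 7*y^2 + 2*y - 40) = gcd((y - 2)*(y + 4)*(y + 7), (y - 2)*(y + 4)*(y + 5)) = y^2 + 2*y - 8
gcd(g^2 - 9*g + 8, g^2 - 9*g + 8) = g^2 - 9*g + 8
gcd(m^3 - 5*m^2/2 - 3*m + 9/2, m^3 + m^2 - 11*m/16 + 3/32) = m + 3/2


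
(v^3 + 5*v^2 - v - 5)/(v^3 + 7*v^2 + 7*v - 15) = (v + 1)/(v + 3)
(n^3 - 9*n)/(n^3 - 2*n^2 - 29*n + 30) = n*(n^2 - 9)/(n^3 - 2*n^2 - 29*n + 30)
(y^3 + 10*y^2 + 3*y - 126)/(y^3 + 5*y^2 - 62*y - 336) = (y - 3)/(y - 8)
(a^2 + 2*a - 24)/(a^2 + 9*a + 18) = (a - 4)/(a + 3)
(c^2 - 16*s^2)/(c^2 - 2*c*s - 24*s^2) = (-c + 4*s)/(-c + 6*s)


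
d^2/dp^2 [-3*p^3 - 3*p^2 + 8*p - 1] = -18*p - 6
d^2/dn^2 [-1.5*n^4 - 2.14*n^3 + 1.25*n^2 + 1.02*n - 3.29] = -18.0*n^2 - 12.84*n + 2.5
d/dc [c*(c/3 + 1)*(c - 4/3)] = c^2 + 10*c/9 - 4/3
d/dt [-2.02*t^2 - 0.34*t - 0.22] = -4.04*t - 0.34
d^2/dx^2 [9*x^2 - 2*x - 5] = 18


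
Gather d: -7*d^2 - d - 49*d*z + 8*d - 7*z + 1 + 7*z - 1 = -7*d^2 + d*(7 - 49*z)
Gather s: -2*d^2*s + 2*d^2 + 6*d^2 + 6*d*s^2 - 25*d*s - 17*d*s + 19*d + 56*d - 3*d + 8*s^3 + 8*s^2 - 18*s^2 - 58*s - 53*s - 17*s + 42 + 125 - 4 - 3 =8*d^2 + 72*d + 8*s^3 + s^2*(6*d - 10) + s*(-2*d^2 - 42*d - 128) + 160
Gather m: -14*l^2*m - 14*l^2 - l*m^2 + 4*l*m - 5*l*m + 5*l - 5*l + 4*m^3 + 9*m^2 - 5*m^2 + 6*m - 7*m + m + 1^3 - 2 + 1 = -14*l^2 + 4*m^3 + m^2*(4 - l) + m*(-14*l^2 - l)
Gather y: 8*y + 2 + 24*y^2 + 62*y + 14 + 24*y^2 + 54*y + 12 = 48*y^2 + 124*y + 28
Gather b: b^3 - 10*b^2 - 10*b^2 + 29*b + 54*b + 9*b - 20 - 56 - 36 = b^3 - 20*b^2 + 92*b - 112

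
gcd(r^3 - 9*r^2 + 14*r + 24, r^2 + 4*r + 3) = r + 1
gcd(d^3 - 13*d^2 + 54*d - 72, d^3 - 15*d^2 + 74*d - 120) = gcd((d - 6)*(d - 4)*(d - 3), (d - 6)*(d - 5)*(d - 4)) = d^2 - 10*d + 24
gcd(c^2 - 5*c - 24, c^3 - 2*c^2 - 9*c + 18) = c + 3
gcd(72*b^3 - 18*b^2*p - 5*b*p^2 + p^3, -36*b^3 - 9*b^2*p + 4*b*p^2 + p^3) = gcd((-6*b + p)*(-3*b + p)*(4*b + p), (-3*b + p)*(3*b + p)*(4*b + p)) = -12*b^2 + b*p + p^2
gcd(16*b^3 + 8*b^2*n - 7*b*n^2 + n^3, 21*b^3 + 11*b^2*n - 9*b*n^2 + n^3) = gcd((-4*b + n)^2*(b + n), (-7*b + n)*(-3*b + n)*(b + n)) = b + n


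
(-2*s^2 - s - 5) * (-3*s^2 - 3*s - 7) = 6*s^4 + 9*s^3 + 32*s^2 + 22*s + 35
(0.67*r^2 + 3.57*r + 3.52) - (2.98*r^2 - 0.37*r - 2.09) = -2.31*r^2 + 3.94*r + 5.61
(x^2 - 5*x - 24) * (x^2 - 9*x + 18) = x^4 - 14*x^3 + 39*x^2 + 126*x - 432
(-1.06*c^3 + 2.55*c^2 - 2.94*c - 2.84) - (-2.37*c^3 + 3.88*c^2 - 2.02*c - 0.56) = 1.31*c^3 - 1.33*c^2 - 0.92*c - 2.28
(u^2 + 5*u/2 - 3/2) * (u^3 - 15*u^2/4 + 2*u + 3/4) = u^5 - 5*u^4/4 - 71*u^3/8 + 91*u^2/8 - 9*u/8 - 9/8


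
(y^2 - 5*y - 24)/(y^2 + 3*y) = (y - 8)/y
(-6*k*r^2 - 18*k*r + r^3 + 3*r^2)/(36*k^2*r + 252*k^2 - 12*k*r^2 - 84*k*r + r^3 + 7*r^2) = r*(r + 3)/(-6*k*r - 42*k + r^2 + 7*r)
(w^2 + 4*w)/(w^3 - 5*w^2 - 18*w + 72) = w/(w^2 - 9*w + 18)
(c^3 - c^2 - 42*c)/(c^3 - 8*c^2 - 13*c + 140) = c*(c + 6)/(c^2 - c - 20)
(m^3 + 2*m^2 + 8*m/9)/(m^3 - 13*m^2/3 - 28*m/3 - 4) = m*(3*m + 4)/(3*(m^2 - 5*m - 6))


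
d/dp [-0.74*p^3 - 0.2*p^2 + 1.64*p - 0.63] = -2.22*p^2 - 0.4*p + 1.64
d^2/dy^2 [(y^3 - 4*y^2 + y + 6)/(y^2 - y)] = 4*(-y^3 + 9*y^2 - 9*y + 3)/(y^3*(y^3 - 3*y^2 + 3*y - 1))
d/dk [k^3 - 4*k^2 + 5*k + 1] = 3*k^2 - 8*k + 5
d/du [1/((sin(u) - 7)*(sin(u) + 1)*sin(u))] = (-3*cos(u) + 12/tan(u) + 7*cos(u)/sin(u)^2)/((sin(u) - 7)^2*(sin(u) + 1)^2)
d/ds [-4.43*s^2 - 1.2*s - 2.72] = -8.86*s - 1.2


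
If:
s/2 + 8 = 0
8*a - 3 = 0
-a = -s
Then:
No Solution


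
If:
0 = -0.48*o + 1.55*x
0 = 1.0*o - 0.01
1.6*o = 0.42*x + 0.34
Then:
No Solution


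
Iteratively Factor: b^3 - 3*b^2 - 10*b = (b - 5)*(b^2 + 2*b) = (b - 5)*(b + 2)*(b)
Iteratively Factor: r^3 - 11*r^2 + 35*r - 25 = (r - 5)*(r^2 - 6*r + 5) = (r - 5)^2*(r - 1)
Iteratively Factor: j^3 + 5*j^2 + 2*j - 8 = (j - 1)*(j^2 + 6*j + 8) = (j - 1)*(j + 2)*(j + 4)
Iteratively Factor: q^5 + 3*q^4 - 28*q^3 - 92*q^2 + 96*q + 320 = (q - 5)*(q^4 + 8*q^3 + 12*q^2 - 32*q - 64) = (q - 5)*(q + 4)*(q^3 + 4*q^2 - 4*q - 16) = (q - 5)*(q - 2)*(q + 4)*(q^2 + 6*q + 8) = (q - 5)*(q - 2)*(q + 2)*(q + 4)*(q + 4)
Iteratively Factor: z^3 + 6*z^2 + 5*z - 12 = (z - 1)*(z^2 + 7*z + 12) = (z - 1)*(z + 3)*(z + 4)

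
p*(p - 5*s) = p^2 - 5*p*s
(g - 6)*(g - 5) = g^2 - 11*g + 30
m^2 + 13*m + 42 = (m + 6)*(m + 7)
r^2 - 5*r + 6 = (r - 3)*(r - 2)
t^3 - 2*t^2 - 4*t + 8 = (t - 2)^2*(t + 2)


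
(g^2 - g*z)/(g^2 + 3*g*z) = (g - z)/(g + 3*z)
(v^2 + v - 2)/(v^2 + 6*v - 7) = (v + 2)/(v + 7)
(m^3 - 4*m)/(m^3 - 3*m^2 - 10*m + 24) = m*(m + 2)/(m^2 - m - 12)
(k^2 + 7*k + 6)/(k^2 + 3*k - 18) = (k + 1)/(k - 3)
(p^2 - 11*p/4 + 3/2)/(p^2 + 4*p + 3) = (4*p^2 - 11*p + 6)/(4*(p^2 + 4*p + 3))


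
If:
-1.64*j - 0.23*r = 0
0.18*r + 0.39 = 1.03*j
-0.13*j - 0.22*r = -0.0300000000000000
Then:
No Solution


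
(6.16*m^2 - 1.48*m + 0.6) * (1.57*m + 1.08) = 9.6712*m^3 + 4.3292*m^2 - 0.6564*m + 0.648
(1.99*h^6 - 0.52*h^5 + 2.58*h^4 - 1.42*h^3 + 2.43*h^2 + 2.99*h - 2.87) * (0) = 0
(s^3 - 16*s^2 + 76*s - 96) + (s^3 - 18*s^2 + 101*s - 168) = 2*s^3 - 34*s^2 + 177*s - 264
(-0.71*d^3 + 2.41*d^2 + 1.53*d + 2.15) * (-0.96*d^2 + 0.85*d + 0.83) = 0.6816*d^5 - 2.9171*d^4 - 0.00959999999999961*d^3 + 1.2368*d^2 + 3.0974*d + 1.7845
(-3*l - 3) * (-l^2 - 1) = 3*l^3 + 3*l^2 + 3*l + 3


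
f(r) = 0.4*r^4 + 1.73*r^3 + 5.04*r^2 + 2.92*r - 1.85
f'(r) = 1.6*r^3 + 5.19*r^2 + 10.08*r + 2.92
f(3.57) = 216.50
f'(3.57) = 177.85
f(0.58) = 1.92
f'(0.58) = 10.82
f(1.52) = 22.44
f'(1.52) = 35.85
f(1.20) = 12.73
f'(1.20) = 25.25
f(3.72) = 244.42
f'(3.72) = 194.61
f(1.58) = 24.66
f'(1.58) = 38.11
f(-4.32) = 79.43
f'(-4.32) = -72.76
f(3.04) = 136.37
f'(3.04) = 126.48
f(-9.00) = 1743.34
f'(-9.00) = -833.81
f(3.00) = 131.38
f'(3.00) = 123.07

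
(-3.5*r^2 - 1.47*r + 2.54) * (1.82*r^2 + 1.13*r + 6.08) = -6.37*r^4 - 6.6304*r^3 - 18.3183*r^2 - 6.0674*r + 15.4432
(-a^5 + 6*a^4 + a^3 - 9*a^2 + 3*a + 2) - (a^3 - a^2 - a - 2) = -a^5 + 6*a^4 - 8*a^2 + 4*a + 4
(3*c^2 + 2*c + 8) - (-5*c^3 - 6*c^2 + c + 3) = 5*c^3 + 9*c^2 + c + 5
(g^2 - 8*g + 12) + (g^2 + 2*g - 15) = 2*g^2 - 6*g - 3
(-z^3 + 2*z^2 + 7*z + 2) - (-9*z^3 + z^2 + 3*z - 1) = 8*z^3 + z^2 + 4*z + 3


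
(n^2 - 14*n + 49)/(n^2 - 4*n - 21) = (n - 7)/(n + 3)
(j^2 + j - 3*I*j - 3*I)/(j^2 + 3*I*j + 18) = (j + 1)/(j + 6*I)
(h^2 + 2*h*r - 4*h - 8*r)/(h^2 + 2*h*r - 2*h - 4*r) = (h - 4)/(h - 2)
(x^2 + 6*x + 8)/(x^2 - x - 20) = (x + 2)/(x - 5)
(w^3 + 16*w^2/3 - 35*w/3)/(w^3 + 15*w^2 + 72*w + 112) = w*(3*w - 5)/(3*(w^2 + 8*w + 16))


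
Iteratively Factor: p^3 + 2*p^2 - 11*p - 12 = (p - 3)*(p^2 + 5*p + 4) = (p - 3)*(p + 4)*(p + 1)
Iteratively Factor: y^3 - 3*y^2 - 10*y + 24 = (y + 3)*(y^2 - 6*y + 8) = (y - 4)*(y + 3)*(y - 2)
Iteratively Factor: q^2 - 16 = (q - 4)*(q + 4)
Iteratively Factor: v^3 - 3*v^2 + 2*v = (v - 2)*(v^2 - v) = v*(v - 2)*(v - 1)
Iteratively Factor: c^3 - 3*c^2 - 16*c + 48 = (c - 4)*(c^2 + c - 12) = (c - 4)*(c + 4)*(c - 3)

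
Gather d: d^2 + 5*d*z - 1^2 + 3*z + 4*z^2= d^2 + 5*d*z + 4*z^2 + 3*z - 1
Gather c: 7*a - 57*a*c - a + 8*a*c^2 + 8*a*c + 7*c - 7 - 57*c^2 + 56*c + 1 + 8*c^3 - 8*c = 6*a + 8*c^3 + c^2*(8*a - 57) + c*(55 - 49*a) - 6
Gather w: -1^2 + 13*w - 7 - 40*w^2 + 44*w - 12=-40*w^2 + 57*w - 20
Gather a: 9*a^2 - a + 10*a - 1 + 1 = 9*a^2 + 9*a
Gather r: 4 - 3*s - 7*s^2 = -7*s^2 - 3*s + 4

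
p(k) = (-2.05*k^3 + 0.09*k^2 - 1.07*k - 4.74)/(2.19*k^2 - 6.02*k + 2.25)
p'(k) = (6.02 - 4.38*k)*(-2.05*k^3 + 0.09*k^2 - 1.07*k - 4.74)/(2.19*k^2 - 6.02*k + 2.25)^2 + (-6.15*k^2 + 0.18*k - 1.07)/(2.19*k^2 - 6.02*k + 2.25)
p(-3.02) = 1.38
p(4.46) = -10.00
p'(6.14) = -0.45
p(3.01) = -15.88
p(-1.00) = -0.15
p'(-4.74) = -0.83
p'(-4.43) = -0.82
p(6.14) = -10.08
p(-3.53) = 1.78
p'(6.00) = -0.41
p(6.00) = -10.02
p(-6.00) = 3.82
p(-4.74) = 2.76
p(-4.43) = 2.50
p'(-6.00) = -0.85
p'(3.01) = 14.47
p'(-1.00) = -0.85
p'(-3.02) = -0.77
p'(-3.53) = -0.79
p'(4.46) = 0.66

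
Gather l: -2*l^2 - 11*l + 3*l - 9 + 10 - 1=-2*l^2 - 8*l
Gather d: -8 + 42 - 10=24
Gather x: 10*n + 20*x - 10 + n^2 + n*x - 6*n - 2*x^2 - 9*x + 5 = n^2 + 4*n - 2*x^2 + x*(n + 11) - 5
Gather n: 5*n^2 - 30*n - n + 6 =5*n^2 - 31*n + 6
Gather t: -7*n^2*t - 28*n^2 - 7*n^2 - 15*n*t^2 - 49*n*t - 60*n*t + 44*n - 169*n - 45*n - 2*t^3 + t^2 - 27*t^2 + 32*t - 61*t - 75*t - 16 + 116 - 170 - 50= -35*n^2 - 170*n - 2*t^3 + t^2*(-15*n - 26) + t*(-7*n^2 - 109*n - 104) - 120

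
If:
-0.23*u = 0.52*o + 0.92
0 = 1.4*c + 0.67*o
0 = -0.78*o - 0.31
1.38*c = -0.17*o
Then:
No Solution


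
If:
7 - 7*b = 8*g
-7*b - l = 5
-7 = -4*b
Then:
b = 7/4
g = -21/32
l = -69/4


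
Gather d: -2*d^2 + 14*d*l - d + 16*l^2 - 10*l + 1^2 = -2*d^2 + d*(14*l - 1) + 16*l^2 - 10*l + 1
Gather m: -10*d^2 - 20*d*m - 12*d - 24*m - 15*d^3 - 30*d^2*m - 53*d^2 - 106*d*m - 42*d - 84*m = -15*d^3 - 63*d^2 - 54*d + m*(-30*d^2 - 126*d - 108)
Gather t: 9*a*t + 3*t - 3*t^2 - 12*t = -3*t^2 + t*(9*a - 9)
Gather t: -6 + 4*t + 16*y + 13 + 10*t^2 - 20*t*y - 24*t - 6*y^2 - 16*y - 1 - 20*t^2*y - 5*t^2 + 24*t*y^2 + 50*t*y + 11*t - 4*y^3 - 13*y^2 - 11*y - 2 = t^2*(5 - 20*y) + t*(24*y^2 + 30*y - 9) - 4*y^3 - 19*y^2 - 11*y + 4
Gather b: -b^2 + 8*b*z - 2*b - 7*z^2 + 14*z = -b^2 + b*(8*z - 2) - 7*z^2 + 14*z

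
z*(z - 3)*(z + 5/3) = z^3 - 4*z^2/3 - 5*z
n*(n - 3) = n^2 - 3*n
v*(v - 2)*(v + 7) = v^3 + 5*v^2 - 14*v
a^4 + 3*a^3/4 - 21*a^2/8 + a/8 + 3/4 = (a - 1)*(a - 3/4)*(a + 1/2)*(a + 2)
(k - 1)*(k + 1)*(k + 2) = k^3 + 2*k^2 - k - 2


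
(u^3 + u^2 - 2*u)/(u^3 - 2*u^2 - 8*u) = (u - 1)/(u - 4)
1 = 1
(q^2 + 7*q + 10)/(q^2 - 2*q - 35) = (q + 2)/(q - 7)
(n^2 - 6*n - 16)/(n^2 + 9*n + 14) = (n - 8)/(n + 7)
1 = 1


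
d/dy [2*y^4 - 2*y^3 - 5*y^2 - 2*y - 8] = 8*y^3 - 6*y^2 - 10*y - 2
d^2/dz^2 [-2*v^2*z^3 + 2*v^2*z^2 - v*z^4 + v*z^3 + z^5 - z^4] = -12*v^2*z + 4*v^2 - 12*v*z^2 + 6*v*z + 20*z^3 - 12*z^2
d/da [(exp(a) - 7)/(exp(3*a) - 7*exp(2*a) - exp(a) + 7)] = -2*exp(2*a)/(exp(4*a) - 2*exp(2*a) + 1)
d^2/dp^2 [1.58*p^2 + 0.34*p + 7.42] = 3.16000000000000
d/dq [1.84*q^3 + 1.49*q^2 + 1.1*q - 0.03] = 5.52*q^2 + 2.98*q + 1.1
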